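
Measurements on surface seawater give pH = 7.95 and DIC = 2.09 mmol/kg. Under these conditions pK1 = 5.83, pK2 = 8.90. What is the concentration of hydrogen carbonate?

α₁ = 1 / (1 + [H⁺]/K1 + K2/[H⁺]) = 1 / (1 + 10^-2.12 + 10^-0.95)
   = 1 / (1 + 0.0075858 + 0.11220) = 1/1.1198 = 0.8930
[HCO3⁻] = α₁ × DIC = 0.8930 × 2.09 = 1.87 mmol/kg

[HCO3⁻] = 1.87 mmol/kg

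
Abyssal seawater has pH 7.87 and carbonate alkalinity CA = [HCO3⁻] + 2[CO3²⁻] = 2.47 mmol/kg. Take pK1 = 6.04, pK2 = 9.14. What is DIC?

DIC = 2.38 mmol/kg

CA = [HCO3⁻] + 2[CO3²⁻] = (α₁ + 2α₂)·DIC
At pH 7.87: [H⁺]/K1 = 10^-1.83 = 0.014791, K2/[H⁺] = 10^-1.27 = 0.053703
α₁ = 1/(1 + 0.014791 + 0.053703) = 1/1.0685 = 0.9359; α₂ = α₁·K2/[H⁺] = 0.05026
α₁ + 2α₂ = 1.0364
DIC = CA / (α₁ + 2α₂) = 2.47 / 1.0364 = 2.38 mmol/kg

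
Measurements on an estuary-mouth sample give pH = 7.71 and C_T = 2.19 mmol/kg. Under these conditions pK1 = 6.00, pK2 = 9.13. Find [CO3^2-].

α₂ = 1 / (1 + [H⁺]/K2 + [H⁺]²/(K1K2)) = 1 / (1 + 10^+1.42 + 10^-0.29)
   = 1 / (1 + 26.303 + 0.51286) = 1/27.816 = 0.03595
[CO3²⁻] = α₂ × DIC = 0.03595 × 2.19 = 0.0787 mmol/kg

[CO3²⁻] = 0.0787 mmol/kg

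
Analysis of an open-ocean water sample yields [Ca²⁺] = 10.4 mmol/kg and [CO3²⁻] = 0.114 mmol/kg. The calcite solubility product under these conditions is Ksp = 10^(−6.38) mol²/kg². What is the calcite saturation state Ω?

Ω = 2.84

Ksp = 10^(−6.38) = 4.169×10^-7
Ω = [Ca²⁺][CO3²⁻]/Ksp = (10.4×10^-3)(0.114×10^-3) / 4.169×10^-7 = 2.84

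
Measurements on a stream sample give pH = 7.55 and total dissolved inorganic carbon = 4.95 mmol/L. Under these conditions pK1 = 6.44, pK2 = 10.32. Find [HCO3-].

[HCO3⁻] = 4.59 mmol/L

α₁ = 1 / (1 + [H⁺]/K1 + K2/[H⁺]) = 1 / (1 + 10^-1.11 + 10^-2.77)
   = 1 / (1 + 0.077625 + 0.0016982) = 1/1.0793 = 0.9265
[HCO3⁻] = α₁ × DIC = 0.9265 × 4.95 = 4.59 mmol/L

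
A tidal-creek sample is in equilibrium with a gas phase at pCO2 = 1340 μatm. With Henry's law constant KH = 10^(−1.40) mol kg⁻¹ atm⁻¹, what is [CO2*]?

[CO2*] = 53.3 μmol/kg

KH = 10^(−1.40) = 3.981×10^-2 mol kg⁻¹ atm⁻¹
[CO2*] = KH · pCO2 = 3.981×10^-2 × 1340×10^-6 atm = 5.33×10^-5 mol/kg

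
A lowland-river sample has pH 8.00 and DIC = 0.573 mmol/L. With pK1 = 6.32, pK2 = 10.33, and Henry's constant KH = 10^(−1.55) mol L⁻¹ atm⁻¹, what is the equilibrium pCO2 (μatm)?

pCO2 = 414 μatm

α₀ = 1 / (1 + K1/[H⁺] + K1K2/[H⁺]²) = 1 / (1 + 10^+1.68 + 10^-0.65)
   = 1 / (1 + 47.863 + 0.22387) = 1/49.087 = 0.02037
[CO2*] = α₀ × DIC = 0.02037 × 0.573 = 0.01167 mmol/L = 11.67 μmol/L
pCO2 = [CO2*]/KH = 1.167×10^-5 / 2.818×10^-2 = 414 μatm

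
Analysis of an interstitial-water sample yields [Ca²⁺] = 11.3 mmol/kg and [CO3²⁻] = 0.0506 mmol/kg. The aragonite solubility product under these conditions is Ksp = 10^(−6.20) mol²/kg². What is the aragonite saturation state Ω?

Ksp = 10^(−6.20) = 6.310×10^-7
Ω = [Ca²⁺][CO3²⁻]/Ksp = (11.3×10^-3)(0.0506×10^-3) / 6.310×10^-7 = 0.906

Ω = 0.906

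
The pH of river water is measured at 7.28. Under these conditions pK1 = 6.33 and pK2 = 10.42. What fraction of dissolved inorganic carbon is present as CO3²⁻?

α₂ = 0.000651

α₂ = 1 / (1 + [H⁺]/K2 + [H⁺]²/(K1K2)) = 1 / (1 + 10^+3.14 + 10^+2.19)
   = 1 / (1 + 1380.4 + 154.88) = 1/1536.3 = 0.0006509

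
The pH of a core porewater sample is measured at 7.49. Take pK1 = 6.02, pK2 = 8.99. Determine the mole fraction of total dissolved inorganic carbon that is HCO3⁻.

α₁ = 0.939

α₁ = 1 / (1 + [H⁺]/K1 + K2/[H⁺]) = 1 / (1 + 10^-1.47 + 10^-1.50)
   = 1 / (1 + 0.033884 + 0.031623) = 1/1.0655 = 0.9385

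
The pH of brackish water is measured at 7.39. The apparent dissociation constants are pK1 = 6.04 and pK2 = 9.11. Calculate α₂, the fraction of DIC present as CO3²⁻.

α₂ = 0.0179

α₂ = 1 / (1 + [H⁺]/K2 + [H⁺]²/(K1K2)) = 1 / (1 + 10^+1.72 + 10^+0.37)
   = 1 / (1 + 52.481 + 2.3442) = 1/55.825 = 0.01791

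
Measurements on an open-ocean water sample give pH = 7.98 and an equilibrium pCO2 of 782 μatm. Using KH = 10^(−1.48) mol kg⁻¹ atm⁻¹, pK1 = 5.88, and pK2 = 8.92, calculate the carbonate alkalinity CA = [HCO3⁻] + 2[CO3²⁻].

CA = 4.01 mmol/kg

[CO2*] = KH · pCO2 = 10^(−1.48) × 782×10^-6 = 2.589×10^-5 mol/kg
α₀ = 1/(1 + K1/[H⁺] + K1K2/[H⁺]²) = 1/(1 + 10^+2.10 + 10^+1.16) = 0.007075
DIC = [CO2*]/α₀ = 2.589×10^-5 / 0.007075 = 3.660 mmol/kg
CA = (α₁ + 2α₂)·DIC = (0.8907 + 2×0.1023) × 3.660 = 4.01 mmol/kg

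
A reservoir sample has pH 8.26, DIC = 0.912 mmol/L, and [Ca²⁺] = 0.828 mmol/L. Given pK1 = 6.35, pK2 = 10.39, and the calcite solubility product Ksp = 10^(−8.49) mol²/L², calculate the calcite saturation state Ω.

α₂ = 1 / (1 + [H⁺]/K2 + [H⁺]²/(K1K2)) = 1 / (1 + 10^+2.13 + 10^+0.22)
   = 1 / (1 + 134.90 + 1.6596) = 1/137.56 = 0.007270
[CO3²⁻] = α₂ × DIC = 0.007270 × 0.912 = 0.006630 mmol/L = 6.630 μmol/L
Ksp = 10^(−8.49) = 3.236×10^-9
Ω = [Ca²⁺][CO3²⁻]/Ksp = (0.828×10^-3)(6.630×10^-6) / 3.236×10^-9 = 1.70

Ω = 1.70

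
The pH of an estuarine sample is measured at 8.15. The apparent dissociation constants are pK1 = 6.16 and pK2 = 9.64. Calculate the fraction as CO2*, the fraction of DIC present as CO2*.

α₀ = 1 / (1 + K1/[H⁺] + K1K2/[H⁺]²) = 1 / (1 + 10^+1.99 + 10^+0.50)
   = 1 / (1 + 97.724 + 3.1623) = 1/101.89 = 0.009815

α₀ = 0.00981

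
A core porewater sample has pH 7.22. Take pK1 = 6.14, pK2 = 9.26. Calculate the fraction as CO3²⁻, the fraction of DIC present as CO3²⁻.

α₂ = 0.00835

α₂ = 1 / (1 + [H⁺]/K2 + [H⁺]²/(K1K2)) = 1 / (1 + 10^+2.04 + 10^+0.96)
   = 1 / (1 + 109.65 + 9.1201) = 1/119.77 = 0.008349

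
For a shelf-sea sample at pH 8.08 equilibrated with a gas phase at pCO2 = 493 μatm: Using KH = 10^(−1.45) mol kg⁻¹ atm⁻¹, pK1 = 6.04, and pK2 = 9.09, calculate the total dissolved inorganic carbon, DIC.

DIC = 2.12 mmol/kg

[CO2*] = KH · pCO2 = 10^(−1.45) × 493×10^-6 = 1.749×10^-5 mol/kg
α₀ = 1/(1 + K1/[H⁺] + K1K2/[H⁺]²) = 1/(1 + 10^+2.04 + 10^+1.03) = 0.008240
DIC = [CO2*]/α₀ = 1.749×10^-5 / 0.008240 = 2.12 mmol/kg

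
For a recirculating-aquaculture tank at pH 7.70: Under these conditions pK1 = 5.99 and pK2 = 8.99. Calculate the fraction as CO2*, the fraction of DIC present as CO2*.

α₀ = 1 / (1 + K1/[H⁺] + K1K2/[H⁺]²) = 1 / (1 + 10^+1.71 + 10^+0.42)
   = 1 / (1 + 51.286 + 2.6303) = 1/54.916 = 0.01821

α₀ = 0.0182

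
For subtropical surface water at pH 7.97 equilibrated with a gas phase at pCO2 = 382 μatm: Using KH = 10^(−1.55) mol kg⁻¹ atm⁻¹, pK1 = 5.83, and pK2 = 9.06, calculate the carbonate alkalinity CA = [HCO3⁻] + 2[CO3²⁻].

CA = 1.73 mmol/kg

[CO2*] = KH · pCO2 = 10^(−1.55) × 382×10^-6 = 1.077×10^-5 mol/kg
α₀ = 1/(1 + K1/[H⁺] + K1K2/[H⁺]²) = 1/(1 + 10^+2.14 + 10^+1.05) = 0.006655
DIC = [CO2*]/α₀ = 1.077×10^-5 / 0.006655 = 1.618 mmol/kg
CA = (α₁ + 2α₂)·DIC = (0.9187 + 2×0.07467) × 1.618 = 1.73 mmol/kg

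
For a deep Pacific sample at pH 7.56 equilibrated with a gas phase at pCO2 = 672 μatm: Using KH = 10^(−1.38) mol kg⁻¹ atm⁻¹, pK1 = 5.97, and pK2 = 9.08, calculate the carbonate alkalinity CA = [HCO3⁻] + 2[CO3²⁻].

CA = 1.16 mmol/kg

[CO2*] = KH · pCO2 = 10^(−1.38) × 672×10^-6 = 2.801×10^-5 mol/kg
α₀ = 1/(1 + K1/[H⁺] + K1K2/[H⁺]²) = 1/(1 + 10^+1.59 + 10^+0.07) = 0.02434
DIC = [CO2*]/α₀ = 2.801×10^-5 / 0.02434 = 1.151 mmol/kg
CA = (α₁ + 2α₂)·DIC = (0.9471 + 2×0.02860) × 1.151 = 1.16 mmol/kg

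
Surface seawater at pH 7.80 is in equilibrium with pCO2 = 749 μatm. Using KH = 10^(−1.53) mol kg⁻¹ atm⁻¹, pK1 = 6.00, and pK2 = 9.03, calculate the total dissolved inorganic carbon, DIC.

DIC = 1.50 mmol/kg

[CO2*] = KH · pCO2 = 10^(−1.53) × 749×10^-6 = 2.210×10^-5 mol/kg
α₀ = 1/(1 + K1/[H⁺] + K1K2/[H⁺]²) = 1/(1 + 10^+1.80 + 10^+0.57) = 0.01475
DIC = [CO2*]/α₀ = 2.210×10^-5 / 0.01475 = 1.50 mmol/kg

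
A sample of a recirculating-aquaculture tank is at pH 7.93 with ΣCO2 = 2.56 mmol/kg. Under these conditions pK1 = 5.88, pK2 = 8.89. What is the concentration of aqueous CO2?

[CO2*] = 0.0204 mmol/kg

α₀ = 1 / (1 + K1/[H⁺] + K1K2/[H⁺]²) = 1 / (1 + 10^+2.05 + 10^+1.09)
   = 1 / (1 + 112.20 + 12.303) = 1/125.50 = 0.007968
[CO2*] = α₀ × DIC = 0.007968 × 2.56 = 0.0204 mmol/kg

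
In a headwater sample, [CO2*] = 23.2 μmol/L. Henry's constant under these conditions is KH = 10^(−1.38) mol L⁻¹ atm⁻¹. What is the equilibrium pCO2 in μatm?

pCO2 = 557 μatm

KH = 10^(−1.38) = 4.169×10^-2 mol L⁻¹ atm⁻¹
pCO2 = [CO2*]/KH = 23.2×10^-6 / 4.169×10^-2 = 5.57×10^-4 atm = 557 μatm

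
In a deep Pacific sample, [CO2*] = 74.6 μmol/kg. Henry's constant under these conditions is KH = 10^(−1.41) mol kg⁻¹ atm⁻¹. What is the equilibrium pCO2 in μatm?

KH = 10^(−1.41) = 3.890×10^-2 mol kg⁻¹ atm⁻¹
pCO2 = [CO2*]/KH = 74.6×10^-6 / 3.890×10^-2 = 1.92×10^-3 atm = 1920 μatm

pCO2 = 1920 μatm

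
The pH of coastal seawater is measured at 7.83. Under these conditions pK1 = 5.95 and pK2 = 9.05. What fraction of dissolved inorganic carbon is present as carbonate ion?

α₂ = 1 / (1 + [H⁺]/K2 + [H⁺]²/(K1K2)) = 1 / (1 + 10^+1.22 + 10^-0.66)
   = 1 / (1 + 16.596 + 0.21878) = 1/17.815 = 0.05613

α₂ = 0.0561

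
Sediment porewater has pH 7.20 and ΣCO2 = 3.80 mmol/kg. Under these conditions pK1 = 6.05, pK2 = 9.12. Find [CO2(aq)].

[CO2*] = 0.248 mmol/kg

α₀ = 1 / (1 + K1/[H⁺] + K1K2/[H⁺]²) = 1 / (1 + 10^+1.15 + 10^-0.77)
   = 1 / (1 + 14.125 + 0.16982) = 1/15.295 = 0.06538
[CO2*] = α₀ × DIC = 0.06538 × 3.80 = 0.248 mmol/kg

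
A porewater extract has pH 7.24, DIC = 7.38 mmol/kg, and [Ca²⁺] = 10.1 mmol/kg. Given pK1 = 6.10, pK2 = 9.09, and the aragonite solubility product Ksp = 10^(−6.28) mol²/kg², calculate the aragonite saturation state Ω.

Ω = 1.85

α₂ = 1 / (1 + [H⁺]/K2 + [H⁺]²/(K1K2)) = 1 / (1 + 10^+1.85 + 10^+0.71)
   = 1 / (1 + 70.795 + 5.1286) = 1/76.923 = 0.01300
[CO3²⁻] = α₂ × DIC = 0.01300 × 7.38 = 0.09594 mmol/kg
Ksp = 10^(−6.28) = 5.248×10^-7
Ω = [Ca²⁺][CO3²⁻]/Ksp = (10.1×10^-3)(9.594×10^-5) / 5.248×10^-7 = 1.85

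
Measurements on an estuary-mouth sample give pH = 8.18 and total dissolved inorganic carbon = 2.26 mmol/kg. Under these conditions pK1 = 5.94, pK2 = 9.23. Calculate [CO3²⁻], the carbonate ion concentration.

[CO3²⁻] = 0.184 mmol/kg

α₂ = 1 / (1 + [H⁺]/K2 + [H⁺]²/(K1K2)) = 1 / (1 + 10^+1.05 + 10^-1.19)
   = 1 / (1 + 11.220 + 0.064565) = 1/12.285 = 0.08140
[CO3²⁻] = α₂ × DIC = 0.08140 × 2.26 = 0.184 mmol/kg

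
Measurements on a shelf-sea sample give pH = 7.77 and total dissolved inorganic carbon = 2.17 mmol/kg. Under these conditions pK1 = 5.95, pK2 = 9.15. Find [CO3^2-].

α₂ = 1 / (1 + [H⁺]/K2 + [H⁺]²/(K1K2)) = 1 / (1 + 10^+1.38 + 10^-0.44)
   = 1 / (1 + 23.988 + 0.36308) = 1/25.351 = 0.03945
[CO3²⁻] = α₂ × DIC = 0.03945 × 2.17 = 0.0856 mmol/kg

[CO3²⁻] = 0.0856 mmol/kg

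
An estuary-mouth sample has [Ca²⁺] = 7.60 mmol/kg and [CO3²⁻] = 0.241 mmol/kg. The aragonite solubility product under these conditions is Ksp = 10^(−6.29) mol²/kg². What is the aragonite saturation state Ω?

Ω = 3.57

Ksp = 10^(−6.29) = 5.129×10^-7
Ω = [Ca²⁺][CO3²⁻]/Ksp = (7.60×10^-3)(0.241×10^-3) / 5.129×10^-7 = 3.57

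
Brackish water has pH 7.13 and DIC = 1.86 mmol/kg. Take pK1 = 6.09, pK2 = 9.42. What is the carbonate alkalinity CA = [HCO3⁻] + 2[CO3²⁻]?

CA = [HCO3⁻] + 2[CO3²⁻] = (α₁ + 2α₂)·DIC
At pH 7.13: [H⁺]/K1 = 10^-1.04 = 0.091201, K2/[H⁺] = 10^-2.29 = 0.0051286
α₁ = 1/(1 + 0.091201 + 0.0051286) = 1/1.0963 = 0.9121; α₂ = α₁·K2/[H⁺] = 0.004678
α₁ + 2α₂ = 0.9215
CA = 0.9215 × 1.86 = 1.71 mmol/kg

CA = 1.71 mmol/kg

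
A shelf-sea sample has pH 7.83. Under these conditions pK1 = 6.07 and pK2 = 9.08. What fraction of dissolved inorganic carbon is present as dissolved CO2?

α₀ = 0.0162

α₀ = 1 / (1 + K1/[H⁺] + K1K2/[H⁺]²) = 1 / (1 + 10^+1.76 + 10^+0.51)
   = 1 / (1 + 57.544 + 3.2359) = 1/61.780 = 0.01619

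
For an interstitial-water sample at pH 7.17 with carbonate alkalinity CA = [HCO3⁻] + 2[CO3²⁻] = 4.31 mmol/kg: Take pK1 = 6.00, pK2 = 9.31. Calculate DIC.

CA = [HCO3⁻] + 2[CO3²⁻] = (α₁ + 2α₂)·DIC
At pH 7.17: [H⁺]/K1 = 10^-1.17 = 0.067608, K2/[H⁺] = 10^-2.14 = 0.0072444
α₁ = 1/(1 + 0.067608 + 0.0072444) = 1/1.0749 = 0.9304; α₂ = α₁·K2/[H⁺] = 0.006740
α₁ + 2α₂ = 0.9438
DIC = CA / (α₁ + 2α₂) = 4.31 / 0.9438 = 4.57 mmol/kg

DIC = 4.57 mmol/kg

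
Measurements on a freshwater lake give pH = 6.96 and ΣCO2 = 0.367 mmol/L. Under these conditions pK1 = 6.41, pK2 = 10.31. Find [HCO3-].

[HCO3⁻] = 0.286 mmol/L

α₁ = 1 / (1 + [H⁺]/K1 + K2/[H⁺]) = 1 / (1 + 10^-0.55 + 10^-3.35)
   = 1 / (1 + 0.28184 + 0.00044668) = 1/1.2823 = 0.7799
[HCO3⁻] = α₁ × DIC = 0.7799 × 0.367 = 0.286 mmol/L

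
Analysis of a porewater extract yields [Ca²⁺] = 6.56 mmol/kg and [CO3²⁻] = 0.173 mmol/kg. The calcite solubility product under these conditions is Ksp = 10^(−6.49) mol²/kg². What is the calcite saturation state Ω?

Ksp = 10^(−6.49) = 3.236×10^-7
Ω = [Ca²⁺][CO3²⁻]/Ksp = (6.56×10^-3)(0.173×10^-3) / 3.236×10^-7 = 3.51

Ω = 3.51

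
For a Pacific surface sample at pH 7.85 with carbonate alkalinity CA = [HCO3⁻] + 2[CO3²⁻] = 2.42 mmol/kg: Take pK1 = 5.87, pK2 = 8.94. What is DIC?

DIC = 2.27 mmol/kg

CA = [HCO3⁻] + 2[CO3²⁻] = (α₁ + 2α₂)·DIC
At pH 7.85: [H⁺]/K1 = 10^-1.98 = 0.010471, K2/[H⁺] = 10^-1.09 = 0.081283
α₁ = 1/(1 + 0.010471 + 0.081283) = 1/1.0918 = 0.9160; α₂ = α₁·K2/[H⁺] = 0.07445
α₁ + 2α₂ = 1.0649
DIC = CA / (α₁ + 2α₂) = 2.42 / 1.0649 = 2.27 mmol/kg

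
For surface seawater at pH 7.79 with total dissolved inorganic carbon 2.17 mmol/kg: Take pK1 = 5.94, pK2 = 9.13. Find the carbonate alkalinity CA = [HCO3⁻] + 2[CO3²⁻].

CA = [HCO3⁻] + 2[CO3²⁻] = (α₁ + 2α₂)·DIC
At pH 7.79: [H⁺]/K1 = 10^-1.85 = 0.014125, K2/[H⁺] = 10^-1.34 = 0.045709
α₁ = 1/(1 + 0.014125 + 0.045709) = 1/1.0598 = 0.9435; α₂ = α₁·K2/[H⁺] = 0.04313
α₁ + 2α₂ = 1.0298
CA = 1.0298 × 2.17 = 2.23 mmol/kg

CA = 2.23 mmol/kg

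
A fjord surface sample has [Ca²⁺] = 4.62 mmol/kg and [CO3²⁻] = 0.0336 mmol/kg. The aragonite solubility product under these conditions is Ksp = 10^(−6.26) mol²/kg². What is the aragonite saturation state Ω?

Ω = 0.282

Ksp = 10^(−6.26) = 5.495×10^-7
Ω = [Ca²⁺][CO3²⁻]/Ksp = (4.62×10^-3)(0.0336×10^-3) / 5.495×10^-7 = 0.282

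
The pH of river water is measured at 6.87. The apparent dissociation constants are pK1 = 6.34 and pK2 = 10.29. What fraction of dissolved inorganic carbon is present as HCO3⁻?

α₁ = 1 / (1 + [H⁺]/K1 + K2/[H⁺]) = 1 / (1 + 10^-0.53 + 10^-3.42)
   = 1 / (1 + 0.29512 + 0.00038019) = 1/1.2955 = 0.7719

α₁ = 0.772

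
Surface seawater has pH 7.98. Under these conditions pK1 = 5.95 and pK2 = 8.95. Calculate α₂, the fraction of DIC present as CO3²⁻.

α₂ = 0.0960

α₂ = 1 / (1 + [H⁺]/K2 + [H⁺]²/(K1K2)) = 1 / (1 + 10^+0.97 + 10^-1.06)
   = 1 / (1 + 9.3325 + 0.087096) = 1/10.420 = 0.09597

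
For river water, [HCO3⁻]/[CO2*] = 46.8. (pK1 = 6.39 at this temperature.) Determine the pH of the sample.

pH = 8.06

From K1 = [H⁺][HCO3⁻]/[CO2*]:  pH = pK1 + log₁₀([HCO3⁻]/[CO2*])
log₁₀(46.8) = +1.670
pH = 6.39 + (+1.670) = 8.06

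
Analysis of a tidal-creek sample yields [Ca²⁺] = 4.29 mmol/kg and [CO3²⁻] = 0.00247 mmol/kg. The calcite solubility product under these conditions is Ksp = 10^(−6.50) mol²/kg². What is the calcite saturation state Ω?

Ω = 0.0335

Ksp = 10^(−6.50) = 3.162×10^-7
Ω = [Ca²⁺][CO3²⁻]/Ksp = (4.29×10^-3)(0.00247×10^-3) / 3.162×10^-7 = 0.0335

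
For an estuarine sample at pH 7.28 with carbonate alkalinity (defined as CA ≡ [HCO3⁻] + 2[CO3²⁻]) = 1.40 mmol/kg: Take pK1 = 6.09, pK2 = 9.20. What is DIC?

CA = [HCO3⁻] + 2[CO3²⁻] = (α₁ + 2α₂)·DIC
At pH 7.28: [H⁺]/K1 = 10^-1.19 = 0.064565, K2/[H⁺] = 10^-1.92 = 0.012023
α₁ = 1/(1 + 0.064565 + 0.012023) = 1/1.0766 = 0.9289; α₂ = α₁·K2/[H⁺] = 0.01117
α₁ + 2α₂ = 0.9512
DIC = CA / (α₁ + 2α₂) = 1.40 / 0.9512 = 1.47 mmol/kg

DIC = 1.47 mmol/kg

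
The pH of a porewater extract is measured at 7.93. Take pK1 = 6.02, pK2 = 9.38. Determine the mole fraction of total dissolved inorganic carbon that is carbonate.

α₂ = 0.0339

α₂ = 1 / (1 + [H⁺]/K2 + [H⁺]²/(K1K2)) = 1 / (1 + 10^+1.45 + 10^-0.46)
   = 1 / (1 + 28.184 + 0.34674) = 1/29.531 = 0.03386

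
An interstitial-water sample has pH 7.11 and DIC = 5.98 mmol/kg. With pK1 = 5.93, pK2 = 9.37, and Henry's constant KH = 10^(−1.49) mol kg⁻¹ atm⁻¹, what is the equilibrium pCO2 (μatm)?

α₀ = 1 / (1 + K1/[H⁺] + K1K2/[H⁺]²) = 1 / (1 + 10^+1.18 + 10^-1.08)
   = 1 / (1 + 15.136 + 0.083176) = 1/16.219 = 0.06166
[CO2*] = α₀ × DIC = 0.06166 × 5.98 = 0.3687 mmol/kg
pCO2 = [CO2*]/KH = 3.687×10^-4 / 3.236×10^-2 = 1.14×10^4 μatm

pCO2 = 1.14×10^4 μatm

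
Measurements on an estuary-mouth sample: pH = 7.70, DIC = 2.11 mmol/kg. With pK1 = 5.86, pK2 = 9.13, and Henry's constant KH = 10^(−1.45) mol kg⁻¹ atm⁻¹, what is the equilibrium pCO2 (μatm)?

pCO2 = 817 μatm

α₀ = 1 / (1 + K1/[H⁺] + K1K2/[H⁺]²) = 1 / (1 + 10^+1.84 + 10^+0.41)
   = 1 / (1 + 69.183 + 2.5704) = 1/72.753 = 0.01375
[CO2*] = α₀ × DIC = 0.01375 × 2.11 = 0.02900 mmol/kg
pCO2 = [CO2*]/KH = 2.900×10^-5 / 3.548×10^-2 = 817 μatm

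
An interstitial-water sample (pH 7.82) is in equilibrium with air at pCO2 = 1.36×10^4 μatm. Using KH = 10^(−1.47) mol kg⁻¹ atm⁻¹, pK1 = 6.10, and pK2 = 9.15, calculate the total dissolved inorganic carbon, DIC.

DIC = 25.8 mmol/kg

[CO2*] = KH · pCO2 = 10^(−1.47) × 1.36×10^4×10^-6 = 4.608×10^-4 mol/kg
α₀ = 1/(1 + K1/[H⁺] + K1K2/[H⁺]²) = 1/(1 + 10^+1.72 + 10^+0.39) = 0.01788
DIC = [CO2*]/α₀ = 4.608×10^-4 / 0.01788 = 25.8 mmol/kg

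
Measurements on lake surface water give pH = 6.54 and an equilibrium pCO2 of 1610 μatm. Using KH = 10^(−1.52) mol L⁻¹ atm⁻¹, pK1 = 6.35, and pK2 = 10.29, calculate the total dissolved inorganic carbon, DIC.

DIC = 0.124 mmol/L

[CO2*] = KH · pCO2 = 10^(−1.52) × 1610×10^-6 = 4.862×10^-5 mol/L
α₀ = 1/(1 + K1/[H⁺] + K1K2/[H⁺]²) = 1/(1 + 10^+0.19 + 10^-3.56) = 0.3923
DIC = [CO2*]/α₀ = 4.862×10^-5 / 0.3923 = 0.124 mmol/L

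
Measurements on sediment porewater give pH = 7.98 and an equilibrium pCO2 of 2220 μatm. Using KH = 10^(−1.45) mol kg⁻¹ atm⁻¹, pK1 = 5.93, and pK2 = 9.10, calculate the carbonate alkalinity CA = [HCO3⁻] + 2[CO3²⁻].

CA = 10.2 mmol/kg

[CO2*] = KH · pCO2 = 10^(−1.45) × 2220×10^-6 = 7.877×10^-5 mol/kg
α₀ = 1/(1 + K1/[H⁺] + K1K2/[H⁺]²) = 1/(1 + 10^+2.05 + 10^+0.93) = 0.008216
DIC = [CO2*]/α₀ = 7.877×10^-5 / 0.008216 = 9.587 mmol/kg
CA = (α₁ + 2α₂)·DIC = (0.9219 + 2×0.06993) × 9.587 = 10.2 mmol/kg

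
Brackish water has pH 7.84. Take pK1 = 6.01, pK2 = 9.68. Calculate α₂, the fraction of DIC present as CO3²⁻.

α₂ = 0.0140

α₂ = 1 / (1 + [H⁺]/K2 + [H⁺]²/(K1K2)) = 1 / (1 + 10^+1.84 + 10^+0.01)
   = 1 / (1 + 69.183 + 1.0233) = 1/71.206 = 0.01404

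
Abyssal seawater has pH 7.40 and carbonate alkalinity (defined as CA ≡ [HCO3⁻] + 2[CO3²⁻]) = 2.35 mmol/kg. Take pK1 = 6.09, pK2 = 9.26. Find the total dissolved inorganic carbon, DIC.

CA = [HCO3⁻] + 2[CO3²⁻] = (α₁ + 2α₂)·DIC
At pH 7.40: [H⁺]/K1 = 10^-1.31 = 0.048978, K2/[H⁺] = 10^-1.86 = 0.013804
α₁ = 1/(1 + 0.048978 + 0.013804) = 1/1.0628 = 0.9409; α₂ = α₁·K2/[H⁺] = 0.01299
α₁ + 2α₂ = 0.9669
DIC = CA / (α₁ + 2α₂) = 2.35 / 0.9669 = 2.43 mmol/kg

DIC = 2.43 mmol/kg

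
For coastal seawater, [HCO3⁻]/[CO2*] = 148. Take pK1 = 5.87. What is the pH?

pH = 8.04

From K1 = [H⁺][HCO3⁻]/[CO2*]:  pH = pK1 + log₁₀([HCO3⁻]/[CO2*])
log₁₀(148) = +2.170
pH = 5.87 + (+2.170) = 8.04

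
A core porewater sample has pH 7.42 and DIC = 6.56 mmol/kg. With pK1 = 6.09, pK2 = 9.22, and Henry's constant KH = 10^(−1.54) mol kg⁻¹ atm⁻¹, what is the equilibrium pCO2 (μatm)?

α₀ = 1 / (1 + K1/[H⁺] + K1K2/[H⁺]²) = 1 / (1 + 10^+1.33 + 10^-0.47)
   = 1 / (1 + 21.380 + 0.33884) = 1/22.718 = 0.04402
[CO2*] = α₀ × DIC = 0.04402 × 6.56 = 0.2888 mmol/kg
pCO2 = [CO2*]/KH = 2.888×10^-4 / 2.884×10^-2 = 1.00×10^4 μatm

pCO2 = 1.00×10^4 μatm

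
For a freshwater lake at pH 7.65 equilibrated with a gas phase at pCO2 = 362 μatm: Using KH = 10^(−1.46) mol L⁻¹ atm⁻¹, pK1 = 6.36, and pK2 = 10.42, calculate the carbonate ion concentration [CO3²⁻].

[CO2*] = KH · pCO2 = 10^(−1.46) × 362×10^-6 = 1.255×10^-5 mol/L
α₀ = 1/(1 + K1/[H⁺] + K1K2/[H⁺]²) = 1/(1 + 10^+1.29 + 10^-1.48) = 0.04871
DIC = [CO2*]/α₀ = 1.255×10^-5 / 0.04871 = 0.2577 mmol/L
[CO3²⁻] = α₂·DIC; α₂ = 0.001613, so [CO3²⁻] = 0.001613 × 0.2577 = 0.000416 mmol/L = 0.416 μmol/L

[CO3²⁻] = 0.416 μmol/L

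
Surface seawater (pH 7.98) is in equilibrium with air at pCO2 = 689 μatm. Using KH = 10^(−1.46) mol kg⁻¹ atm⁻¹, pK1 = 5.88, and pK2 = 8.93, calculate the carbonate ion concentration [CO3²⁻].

[CO3²⁻] = 0.337 mmol/kg

[CO2*] = KH · pCO2 = 10^(−1.46) × 689×10^-6 = 2.389×10^-5 mol/kg
α₀ = 1/(1 + K1/[H⁺] + K1K2/[H⁺]²) = 1/(1 + 10^+2.10 + 10^+1.15) = 0.007091
DIC = [CO2*]/α₀ = 2.389×10^-5 / 0.007091 = 3.369 mmol/kg
[CO3²⁻] = α₂·DIC; α₂ = 0.1002, so [CO3²⁻] = 0.1002 × 3.369 = 0.337 mmol/kg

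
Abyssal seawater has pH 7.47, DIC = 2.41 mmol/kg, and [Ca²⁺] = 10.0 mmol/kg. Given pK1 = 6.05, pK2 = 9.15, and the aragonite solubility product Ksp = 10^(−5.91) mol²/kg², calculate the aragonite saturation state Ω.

α₂ = 1 / (1 + [H⁺]/K2 + [H⁺]²/(K1K2)) = 1 / (1 + 10^+1.68 + 10^+0.26)
   = 1 / (1 + 47.863 + 1.8197) = 1/50.683 = 0.01973
[CO3²⁻] = α₂ × DIC = 0.01973 × 2.41 = 0.04755 mmol/kg
Ksp = 10^(−5.91) = 1.230×10^-6
Ω = [Ca²⁺][CO3²⁻]/Ksp = (10.0×10^-3)(4.755×10^-5) / 1.230×10^-6 = 0.387

Ω = 0.387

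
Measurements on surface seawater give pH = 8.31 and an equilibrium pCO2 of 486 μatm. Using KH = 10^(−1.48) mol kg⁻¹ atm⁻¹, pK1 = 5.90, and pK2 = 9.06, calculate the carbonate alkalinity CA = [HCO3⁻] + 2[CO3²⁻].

[CO2*] = KH · pCO2 = 10^(−1.48) × 486×10^-6 = 1.609×10^-5 mol/kg
α₀ = 1/(1 + K1/[H⁺] + K1K2/[H⁺]²) = 1/(1 + 10^+2.41 + 10^+1.66) = 0.003292
DIC = [CO2*]/α₀ = 1.609×10^-5 / 0.003292 = 4.888 mmol/kg
CA = (α₁ + 2α₂)·DIC = (0.8462 + 2×0.1505) × 4.888 = 5.61 mmol/kg

CA = 5.61 mmol/kg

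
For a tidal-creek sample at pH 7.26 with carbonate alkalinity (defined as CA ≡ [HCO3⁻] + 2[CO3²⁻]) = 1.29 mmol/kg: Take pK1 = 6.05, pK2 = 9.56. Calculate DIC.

DIC = 1.36 mmol/kg

CA = [HCO3⁻] + 2[CO3²⁻] = (α₁ + 2α₂)·DIC
At pH 7.26: [H⁺]/K1 = 10^-1.21 = 0.061660, K2/[H⁺] = 10^-2.30 = 0.0050119
α₁ = 1/(1 + 0.061660 + 0.0050119) = 1/1.0667 = 0.9375; α₂ = α₁·K2/[H⁺] = 0.004699
α₁ + 2α₂ = 0.9469
DIC = CA / (α₁ + 2α₂) = 1.29 / 0.9469 = 1.36 mmol/kg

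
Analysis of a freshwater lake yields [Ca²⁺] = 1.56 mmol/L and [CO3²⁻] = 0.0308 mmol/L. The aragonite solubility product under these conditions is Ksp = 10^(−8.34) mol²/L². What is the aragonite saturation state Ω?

Ω = 10.5

Ksp = 10^(−8.34) = 4.571×10^-9
Ω = [Ca²⁺][CO3²⁻]/Ksp = (1.56×10^-3)(0.0308×10^-3) / 4.571×10^-9 = 10.5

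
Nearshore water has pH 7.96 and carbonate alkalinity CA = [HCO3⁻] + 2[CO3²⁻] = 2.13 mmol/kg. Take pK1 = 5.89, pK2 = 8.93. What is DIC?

DIC = 1.96 mmol/kg

CA = [HCO3⁻] + 2[CO3²⁻] = (α₁ + 2α₂)·DIC
At pH 7.96: [H⁺]/K1 = 10^-2.07 = 0.0085114, K2/[H⁺] = 10^-0.97 = 0.10715
α₁ = 1/(1 + 0.0085114 + 0.10715) = 1/1.1157 = 0.8963; α₂ = α₁·K2/[H⁺] = 0.09604
α₁ + 2α₂ = 1.0884
DIC = CA / (α₁ + 2α₂) = 2.13 / 1.0884 = 1.96 mmol/kg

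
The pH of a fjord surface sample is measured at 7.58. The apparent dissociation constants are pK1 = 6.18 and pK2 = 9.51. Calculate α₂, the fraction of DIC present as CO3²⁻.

α₂ = 0.0112

α₂ = 1 / (1 + [H⁺]/K2 + [H⁺]²/(K1K2)) = 1 / (1 + 10^+1.93 + 10^+0.53)
   = 1 / (1 + 85.114 + 3.3884) = 1/89.502 = 0.01117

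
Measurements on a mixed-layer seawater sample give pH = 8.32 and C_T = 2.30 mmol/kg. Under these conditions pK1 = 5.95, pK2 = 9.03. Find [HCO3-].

[HCO3⁻] = 1.92 mmol/kg

α₁ = 1 / (1 + [H⁺]/K1 + K2/[H⁺]) = 1 / (1 + 10^-2.37 + 10^-0.71)
   = 1 / (1 + 0.0042658 + 0.19498) = 1/1.1993 = 0.8339
[HCO3⁻] = α₁ × DIC = 0.8339 × 2.30 = 1.92 mmol/kg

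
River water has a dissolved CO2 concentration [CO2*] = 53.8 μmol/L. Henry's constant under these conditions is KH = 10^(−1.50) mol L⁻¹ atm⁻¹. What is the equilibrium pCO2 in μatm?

KH = 10^(−1.50) = 3.162×10^-2 mol L⁻¹ atm⁻¹
pCO2 = [CO2*]/KH = 53.8×10^-6 / 3.162×10^-2 = 1.70×10^-3 atm = 1700 μatm

pCO2 = 1700 μatm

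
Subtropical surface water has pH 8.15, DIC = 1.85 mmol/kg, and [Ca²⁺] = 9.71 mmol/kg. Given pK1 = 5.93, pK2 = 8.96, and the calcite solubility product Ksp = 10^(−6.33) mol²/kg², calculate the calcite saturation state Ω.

Ω = 5.12

α₂ = 1 / (1 + [H⁺]/K2 + [H⁺]²/(K1K2)) = 1 / (1 + 10^+0.81 + 10^-1.41)
   = 1 / (1 + 6.4565 + 0.038905) = 1/7.4954 = 0.1334
[CO3²⁻] = α₂ × DIC = 0.1334 × 1.85 = 0.2468 mmol/kg
Ksp = 10^(−6.33) = 4.677×10^-7
Ω = [Ca²⁺][CO3²⁻]/Ksp = (9.71×10^-3)(2.468×10^-4) / 4.677×10^-7 = 5.12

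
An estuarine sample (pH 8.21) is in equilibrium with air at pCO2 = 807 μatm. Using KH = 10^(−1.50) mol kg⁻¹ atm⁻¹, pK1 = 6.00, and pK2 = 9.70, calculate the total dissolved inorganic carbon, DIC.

DIC = 4.30 mmol/kg

[CO2*] = KH · pCO2 = 10^(−1.50) × 807×10^-6 = 2.552×10^-5 mol/kg
α₀ = 1/(1 + K1/[H⁺] + K1K2/[H⁺]²) = 1/(1 + 10^+2.21 + 10^+0.72) = 0.005937
DIC = [CO2*]/α₀ = 2.552×10^-5 / 0.005937 = 4.30 mmol/kg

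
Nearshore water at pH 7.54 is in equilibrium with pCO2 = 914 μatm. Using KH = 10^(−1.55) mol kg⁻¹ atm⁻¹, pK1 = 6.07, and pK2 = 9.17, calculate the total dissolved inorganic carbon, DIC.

DIC = 0.804 mmol/kg

[CO2*] = KH · pCO2 = 10^(−1.55) × 914×10^-6 = 2.576×10^-5 mol/kg
α₀ = 1/(1 + K1/[H⁺] + K1K2/[H⁺]²) = 1/(1 + 10^+1.47 + 10^-0.16) = 0.03205
DIC = [CO2*]/α₀ = 2.576×10^-5 / 0.03205 = 0.804 mmol/kg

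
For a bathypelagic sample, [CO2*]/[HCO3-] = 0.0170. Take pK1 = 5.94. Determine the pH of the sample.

From K1 = [H⁺][HCO3-]/[CO2*]:  pH = pK1 − log₁₀([CO2*]/[HCO3-])
log₁₀(0.0170) = -1.770
pH = 5.94 − (-1.770) = 7.71

pH = 7.71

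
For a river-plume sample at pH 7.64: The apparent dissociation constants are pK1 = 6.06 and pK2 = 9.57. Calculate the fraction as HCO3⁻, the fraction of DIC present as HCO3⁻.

α₁ = 0.963

α₁ = 1 / (1 + [H⁺]/K1 + K2/[H⁺]) = 1 / (1 + 10^-1.58 + 10^-1.93)
   = 1 / (1 + 0.026303 + 0.011749) = 1/1.0381 = 0.9633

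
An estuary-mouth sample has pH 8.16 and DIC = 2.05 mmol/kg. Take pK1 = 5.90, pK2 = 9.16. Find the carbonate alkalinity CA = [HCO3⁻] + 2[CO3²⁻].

CA = [HCO3⁻] + 2[CO3²⁻] = (α₁ + 2α₂)·DIC
At pH 8.16: [H⁺]/K1 = 10^-2.26 = 0.0054954, K2/[H⁺] = 10^-1.00 = 0.10000
α₁ = 1/(1 + 0.0054954 + 0.10000) = 1/1.1055 = 0.9046; α₂ = α₁·K2/[H⁺] = 0.09046
α₁ + 2α₂ = 1.0855
CA = 1.0855 × 2.05 = 2.23 mmol/kg

CA = 2.23 mmol/kg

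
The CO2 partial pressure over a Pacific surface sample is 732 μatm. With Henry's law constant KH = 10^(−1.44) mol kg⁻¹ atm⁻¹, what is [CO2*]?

KH = 10^(−1.44) = 3.631×10^-2 mol kg⁻¹ atm⁻¹
[CO2*] = KH · pCO2 = 3.631×10^-2 × 732×10^-6 atm = 2.66×10^-5 mol/kg

[CO2*] = 26.6 μmol/kg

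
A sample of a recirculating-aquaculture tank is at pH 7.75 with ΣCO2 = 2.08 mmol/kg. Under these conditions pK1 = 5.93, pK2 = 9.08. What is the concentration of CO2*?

α₀ = 1 / (1 + K1/[H⁺] + K1K2/[H⁺]²) = 1 / (1 + 10^+1.82 + 10^+0.49)
   = 1 / (1 + 66.069 + 3.0903) = 1/70.160 = 0.01425
[CO2*] = α₀ × DIC = 0.01425 × 2.08 = 0.0296 mmol/kg

[CO2*] = 0.0296 mmol/kg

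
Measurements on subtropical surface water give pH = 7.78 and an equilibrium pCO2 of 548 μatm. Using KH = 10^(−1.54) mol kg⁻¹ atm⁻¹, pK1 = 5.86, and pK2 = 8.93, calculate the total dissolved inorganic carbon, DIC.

DIC = 1.42 mmol/kg

[CO2*] = KH · pCO2 = 10^(−1.54) × 548×10^-6 = 1.580×10^-5 mol/kg
α₀ = 1/(1 + K1/[H⁺] + K1K2/[H⁺]²) = 1/(1 + 10^+1.92 + 10^+0.77) = 0.01110
DIC = [CO2*]/α₀ = 1.580×10^-5 / 0.01110 = 1.42 mmol/kg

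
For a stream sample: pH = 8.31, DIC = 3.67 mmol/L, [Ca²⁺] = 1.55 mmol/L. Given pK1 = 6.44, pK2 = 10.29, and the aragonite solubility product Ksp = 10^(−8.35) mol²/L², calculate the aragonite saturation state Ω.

α₂ = 1 / (1 + [H⁺]/K2 + [H⁺]²/(K1K2)) = 1 / (1 + 10^+1.98 + 10^+0.11)
   = 1 / (1 + 95.499 + 1.2882) = 1/97.788 = 0.01023
[CO3²⁻] = α₂ × DIC = 0.01023 × 3.67 = 0.03753 mmol/L
Ksp = 10^(−8.35) = 4.467×10^-9
Ω = [Ca²⁺][CO3²⁻]/Ksp = (1.55×10^-3)(3.753×10^-5) / 4.467×10^-9 = 13.0

Ω = 13.0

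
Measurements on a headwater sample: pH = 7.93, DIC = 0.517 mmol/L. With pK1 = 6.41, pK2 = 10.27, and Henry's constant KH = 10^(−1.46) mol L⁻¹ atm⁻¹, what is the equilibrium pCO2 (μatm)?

pCO2 = 435 μatm

α₀ = 1 / (1 + K1/[H⁺] + K1K2/[H⁺]²) = 1 / (1 + 10^+1.52 + 10^-0.82)
   = 1 / (1 + 33.113 + 0.15136) = 1/34.264 = 0.02918
[CO2*] = α₀ × DIC = 0.02918 × 0.517 = 0.01509 mmol/L = 15.09 μmol/L
pCO2 = [CO2*]/KH = 1.509×10^-5 / 3.467×10^-2 = 435 μatm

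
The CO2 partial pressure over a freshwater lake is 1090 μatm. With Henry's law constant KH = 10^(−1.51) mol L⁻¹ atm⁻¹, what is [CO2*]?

KH = 10^(−1.51) = 3.090×10^-2 mol L⁻¹ atm⁻¹
[CO2*] = KH · pCO2 = 3.090×10^-2 × 1090×10^-6 atm = 3.37×10^-5 mol/L

[CO2*] = 33.7 μmol/L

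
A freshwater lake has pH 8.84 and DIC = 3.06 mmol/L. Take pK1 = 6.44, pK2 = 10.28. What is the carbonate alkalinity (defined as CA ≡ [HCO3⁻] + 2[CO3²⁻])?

CA = 3.16 mmol/L

CA = [HCO3⁻] + 2[CO3²⁻] = (α₁ + 2α₂)·DIC
At pH 8.84: [H⁺]/K1 = 10^-2.40 = 0.0039811, K2/[H⁺] = 10^-1.44 = 0.036308
α₁ = 1/(1 + 0.0039811 + 0.036308) = 1/1.0403 = 0.9613; α₂ = α₁·K2/[H⁺] = 0.03490
α₁ + 2α₂ = 1.0311
CA = 1.0311 × 3.06 = 3.16 mmol/L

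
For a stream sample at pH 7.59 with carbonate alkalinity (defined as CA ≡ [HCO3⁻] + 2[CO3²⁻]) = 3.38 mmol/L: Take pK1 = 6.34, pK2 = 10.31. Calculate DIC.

CA = [HCO3⁻] + 2[CO3²⁻] = (α₁ + 2α₂)·DIC
At pH 7.59: [H⁺]/K1 = 10^-1.25 = 0.056234, K2/[H⁺] = 10^-2.72 = 0.0019055
α₁ = 1/(1 + 0.056234 + 0.0019055) = 1/1.0581 = 0.9451; α₂ = α₁·K2/[H⁺] = 0.001801
α₁ + 2α₂ = 0.9487
DIC = CA / (α₁ + 2α₂) = 3.38 / 0.9487 = 3.56 mmol/L

DIC = 3.56 mmol/L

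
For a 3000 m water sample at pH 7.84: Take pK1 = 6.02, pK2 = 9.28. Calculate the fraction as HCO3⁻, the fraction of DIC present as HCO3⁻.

α₁ = 1 / (1 + [H⁺]/K1 + K2/[H⁺]) = 1 / (1 + 10^-1.82 + 10^-1.44)
   = 1 / (1 + 0.015136 + 0.036308) = 1/1.0514 = 0.9511

α₁ = 0.951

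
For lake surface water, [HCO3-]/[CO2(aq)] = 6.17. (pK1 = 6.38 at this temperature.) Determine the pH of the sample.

From K1 = [H⁺][HCO3-]/[CO2(aq)]:  pH = pK1 + log₁₀([HCO3-]/[CO2(aq)])
log₁₀(6.17) = +0.790
pH = 6.38 + (+0.790) = 7.17

pH = 7.17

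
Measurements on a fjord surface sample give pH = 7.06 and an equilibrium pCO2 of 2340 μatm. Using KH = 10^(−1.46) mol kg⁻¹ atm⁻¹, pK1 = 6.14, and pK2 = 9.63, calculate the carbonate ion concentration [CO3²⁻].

[CO2*] = KH · pCO2 = 10^(−1.46) × 2340×10^-6 = 8.114×10^-5 mol/kg
α₀ = 1/(1 + K1/[H⁺] + K1K2/[H⁺]²) = 1/(1 + 10^+0.92 + 10^-1.65) = 0.1071
DIC = [CO2*]/α₀ = 8.114×10^-5 / 0.1071 = 0.7578 mmol/kg
[CO3²⁻] = α₂·DIC; α₂ = 0.002397, so [CO3²⁻] = 0.002397 × 0.7578 = 0.00182 mmol/kg = 1.82 μmol/kg

[CO3²⁻] = 1.82 μmol/kg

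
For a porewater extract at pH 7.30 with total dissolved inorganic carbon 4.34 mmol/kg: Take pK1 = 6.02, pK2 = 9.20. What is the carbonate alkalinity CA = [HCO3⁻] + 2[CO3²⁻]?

CA = 4.18 mmol/kg

CA = [HCO3⁻] + 2[CO3²⁻] = (α₁ + 2α₂)·DIC
At pH 7.30: [H⁺]/K1 = 10^-1.28 = 0.052481, K2/[H⁺] = 10^-1.90 = 0.012589
α₁ = 1/(1 + 0.052481 + 0.012589) = 1/1.0651 = 0.9389; α₂ = α₁·K2/[H⁺] = 0.01182
α₁ + 2α₂ = 0.9625
CA = 0.9625 × 4.34 = 4.18 mmol/kg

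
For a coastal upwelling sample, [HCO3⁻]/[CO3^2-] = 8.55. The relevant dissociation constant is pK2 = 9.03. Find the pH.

pH = 8.10

From K2 = [H⁺][CO3^2-]/[HCO3⁻]:  pH = pK2 − log₁₀([HCO3⁻]/[CO3^2-])
log₁₀(8.55) = +0.932
pH = 9.03 − (+0.932) = 8.10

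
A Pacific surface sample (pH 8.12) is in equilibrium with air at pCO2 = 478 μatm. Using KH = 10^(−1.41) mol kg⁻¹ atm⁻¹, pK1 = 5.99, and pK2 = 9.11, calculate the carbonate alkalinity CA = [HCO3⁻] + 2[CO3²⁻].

CA = 3.02 mmol/kg

[CO2*] = KH · pCO2 = 10^(−1.41) × 478×10^-6 = 1.860×10^-5 mol/kg
α₀ = 1/(1 + K1/[H⁺] + K1K2/[H⁺]²) = 1/(1 + 10^+2.13 + 10^+1.14) = 0.006680
DIC = [CO2*]/α₀ = 1.860×10^-5 / 0.006680 = 2.784 mmol/kg
CA = (α₁ + 2α₂)·DIC = (0.9011 + 2×0.09221) × 2.784 = 3.02 mmol/kg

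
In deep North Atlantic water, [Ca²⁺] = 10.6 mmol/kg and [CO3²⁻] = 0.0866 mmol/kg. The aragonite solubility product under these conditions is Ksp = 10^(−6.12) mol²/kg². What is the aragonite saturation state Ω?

Ksp = 10^(−6.12) = 7.586×10^-7
Ω = [Ca²⁺][CO3²⁻]/Ksp = (10.6×10^-3)(0.0866×10^-3) / 7.586×10^-7 = 1.21

Ω = 1.21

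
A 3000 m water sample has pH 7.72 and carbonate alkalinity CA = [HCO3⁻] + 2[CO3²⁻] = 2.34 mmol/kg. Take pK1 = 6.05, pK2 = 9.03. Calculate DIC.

DIC = 2.28 mmol/kg

CA = [HCO3⁻] + 2[CO3²⁻] = (α₁ + 2α₂)·DIC
At pH 7.72: [H⁺]/K1 = 10^-1.67 = 0.021380, K2/[H⁺] = 10^-1.31 = 0.048978
α₁ = 1/(1 + 0.021380 + 0.048978) = 1/1.0704 = 0.9343; α₂ = α₁·K2/[H⁺] = 0.04576
α₁ + 2α₂ = 1.0258
DIC = CA / (α₁ + 2α₂) = 2.34 / 1.0258 = 2.28 mmol/kg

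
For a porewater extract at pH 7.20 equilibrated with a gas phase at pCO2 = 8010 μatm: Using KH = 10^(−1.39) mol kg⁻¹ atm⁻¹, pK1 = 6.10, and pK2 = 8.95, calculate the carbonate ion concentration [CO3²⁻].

[CO3²⁻] = 0.0731 mmol/kg

[CO2*] = KH · pCO2 = 10^(−1.39) × 8010×10^-6 = 3.263×10^-4 mol/kg
α₀ = 1/(1 + K1/[H⁺] + K1K2/[H⁺]²) = 1/(1 + 10^+1.10 + 10^-0.65) = 0.07239
DIC = [CO2*]/α₀ = 3.263×10^-4 / 0.07239 = 4.507 mmol/kg
[CO3²⁻] = α₂·DIC; α₂ = 0.01621, so [CO3²⁻] = 0.01621 × 4.507 = 0.0731 mmol/kg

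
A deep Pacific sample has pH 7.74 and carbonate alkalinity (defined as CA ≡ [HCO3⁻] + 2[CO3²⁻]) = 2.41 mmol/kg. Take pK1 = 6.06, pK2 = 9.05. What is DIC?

CA = [HCO3⁻] + 2[CO3²⁻] = (α₁ + 2α₂)·DIC
At pH 7.74: [H⁺]/K1 = 10^-1.68 = 0.020893, K2/[H⁺] = 10^-1.31 = 0.048978
α₁ = 1/(1 + 0.020893 + 0.048978) = 1/1.0699 = 0.9347; α₂ = α₁·K2/[H⁺] = 0.04578
α₁ + 2α₂ = 1.0263
DIC = CA / (α₁ + 2α₂) = 2.41 / 1.0263 = 2.35 mmol/kg

DIC = 2.35 mmol/kg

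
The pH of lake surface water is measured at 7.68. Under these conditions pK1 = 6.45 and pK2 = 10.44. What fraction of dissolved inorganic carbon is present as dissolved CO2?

α₀ = 1 / (1 + K1/[H⁺] + K1K2/[H⁺]²) = 1 / (1 + 10^+1.23 + 10^-1.53)
   = 1 / (1 + 16.982 + 0.029512) = 1/18.012 = 0.05552

α₀ = 0.0555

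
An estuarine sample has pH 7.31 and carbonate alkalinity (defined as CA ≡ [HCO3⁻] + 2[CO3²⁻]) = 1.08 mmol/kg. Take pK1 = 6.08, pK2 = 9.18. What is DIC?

DIC = 1.13 mmol/kg

CA = [HCO3⁻] + 2[CO3²⁻] = (α₁ + 2α₂)·DIC
At pH 7.31: [H⁺]/K1 = 10^-1.23 = 0.058884, K2/[H⁺] = 10^-1.87 = 0.013490
α₁ = 1/(1 + 0.058884 + 0.013490) = 1/1.0724 = 0.9325; α₂ = α₁·K2/[H⁺] = 0.01258
α₁ + 2α₂ = 0.9577
DIC = CA / (α₁ + 2α₂) = 1.08 / 0.9577 = 1.13 mmol/kg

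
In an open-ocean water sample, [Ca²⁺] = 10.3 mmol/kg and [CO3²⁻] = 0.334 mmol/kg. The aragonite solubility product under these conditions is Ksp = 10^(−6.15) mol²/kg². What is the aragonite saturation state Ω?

Ksp = 10^(−6.15) = 7.079×10^-7
Ω = [Ca²⁺][CO3²⁻]/Ksp = (10.3×10^-3)(0.334×10^-3) / 7.079×10^-7 = 4.86

Ω = 4.86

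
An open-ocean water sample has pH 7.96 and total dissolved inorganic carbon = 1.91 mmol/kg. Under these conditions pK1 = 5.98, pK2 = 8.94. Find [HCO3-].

[HCO3⁻] = 1.71 mmol/kg

α₁ = 1 / (1 + [H⁺]/K1 + K2/[H⁺]) = 1 / (1 + 10^-1.98 + 10^-0.98)
   = 1 / (1 + 0.010471 + 0.10471) = 1/1.1152 = 0.8967
[HCO3⁻] = α₁ × DIC = 0.8967 × 1.91 = 1.71 mmol/kg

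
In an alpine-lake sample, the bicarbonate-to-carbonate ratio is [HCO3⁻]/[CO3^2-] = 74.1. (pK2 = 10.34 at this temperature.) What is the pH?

From K2 = [H⁺][CO3^2-]/[HCO3⁻]:  pH = pK2 − log₁₀([HCO3⁻]/[CO3^2-])
log₁₀(74.1) = +1.870
pH = 10.34 − (+1.870) = 8.47

pH = 8.47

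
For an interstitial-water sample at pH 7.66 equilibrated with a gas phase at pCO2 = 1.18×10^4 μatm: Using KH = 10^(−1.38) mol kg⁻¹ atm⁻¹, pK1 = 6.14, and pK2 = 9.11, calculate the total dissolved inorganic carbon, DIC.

DIC = 17.4 mmol/kg

[CO2*] = KH · pCO2 = 10^(−1.38) × 1.18×10^4×10^-6 = 4.919×10^-4 mol/kg
α₀ = 1/(1 + K1/[H⁺] + K1K2/[H⁺]²) = 1/(1 + 10^+1.52 + 10^+0.07) = 0.02834
DIC = [CO2*]/α₀ = 4.919×10^-4 / 0.02834 = 17.4 mmol/kg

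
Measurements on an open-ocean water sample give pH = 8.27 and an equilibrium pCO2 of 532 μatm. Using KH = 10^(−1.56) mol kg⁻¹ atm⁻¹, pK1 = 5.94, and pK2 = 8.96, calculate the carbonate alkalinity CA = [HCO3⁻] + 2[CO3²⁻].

CA = 4.41 mmol/kg

[CO2*] = KH · pCO2 = 10^(−1.56) × 532×10^-6 = 1.465×10^-5 mol/kg
α₀ = 1/(1 + K1/[H⁺] + K1K2/[H⁺]²) = 1/(1 + 10^+2.33 + 10^+1.64) = 0.003869
DIC = [CO2*]/α₀ = 1.465×10^-5 / 0.003869 = 3.787 mmol/kg
CA = (α₁ + 2α₂)·DIC = (0.8272 + 2×0.1689) × 3.787 = 4.41 mmol/kg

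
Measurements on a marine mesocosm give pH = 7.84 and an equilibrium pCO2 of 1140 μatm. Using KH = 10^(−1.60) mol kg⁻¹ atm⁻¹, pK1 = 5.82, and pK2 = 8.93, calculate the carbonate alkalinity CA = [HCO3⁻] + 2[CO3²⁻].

CA = 3.49 mmol/kg

[CO2*] = KH · pCO2 = 10^(−1.60) × 1140×10^-6 = 2.864×10^-5 mol/kg
α₀ = 1/(1 + K1/[H⁺] + K1K2/[H⁺]²) = 1/(1 + 10^+2.02 + 10^+0.93) = 0.008755
DIC = [CO2*]/α₀ = 2.864×10^-5 / 0.008755 = 3.271 mmol/kg
CA = (α₁ + 2α₂)·DIC = (0.9167 + 2×0.07451) × 3.271 = 3.49 mmol/kg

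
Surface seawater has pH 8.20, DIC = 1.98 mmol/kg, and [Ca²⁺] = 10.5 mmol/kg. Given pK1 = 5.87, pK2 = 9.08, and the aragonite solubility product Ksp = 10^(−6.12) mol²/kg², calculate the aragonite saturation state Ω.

Ω = 3.18

α₂ = 1 / (1 + [H⁺]/K2 + [H⁺]²/(K1K2)) = 1 / (1 + 10^+0.88 + 10^-1.45)
   = 1 / (1 + 7.5858 + 0.035481) = 1/8.6213 = 0.1160
[CO3²⁻] = α₂ × DIC = 0.1160 × 1.98 = 0.2297 mmol/kg
Ksp = 10^(−6.12) = 7.586×10^-7
Ω = [Ca²⁺][CO3²⁻]/Ksp = (10.5×10^-3)(2.297×10^-4) / 7.586×10^-7 = 3.18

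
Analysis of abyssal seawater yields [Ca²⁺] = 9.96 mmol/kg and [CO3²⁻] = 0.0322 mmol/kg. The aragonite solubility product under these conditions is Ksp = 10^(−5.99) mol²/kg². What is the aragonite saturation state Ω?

Ω = 0.313

Ksp = 10^(−5.99) = 1.023×10^-6
Ω = [Ca²⁺][CO3²⁻]/Ksp = (9.96×10^-3)(0.0322×10^-3) / 1.023×10^-6 = 0.313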